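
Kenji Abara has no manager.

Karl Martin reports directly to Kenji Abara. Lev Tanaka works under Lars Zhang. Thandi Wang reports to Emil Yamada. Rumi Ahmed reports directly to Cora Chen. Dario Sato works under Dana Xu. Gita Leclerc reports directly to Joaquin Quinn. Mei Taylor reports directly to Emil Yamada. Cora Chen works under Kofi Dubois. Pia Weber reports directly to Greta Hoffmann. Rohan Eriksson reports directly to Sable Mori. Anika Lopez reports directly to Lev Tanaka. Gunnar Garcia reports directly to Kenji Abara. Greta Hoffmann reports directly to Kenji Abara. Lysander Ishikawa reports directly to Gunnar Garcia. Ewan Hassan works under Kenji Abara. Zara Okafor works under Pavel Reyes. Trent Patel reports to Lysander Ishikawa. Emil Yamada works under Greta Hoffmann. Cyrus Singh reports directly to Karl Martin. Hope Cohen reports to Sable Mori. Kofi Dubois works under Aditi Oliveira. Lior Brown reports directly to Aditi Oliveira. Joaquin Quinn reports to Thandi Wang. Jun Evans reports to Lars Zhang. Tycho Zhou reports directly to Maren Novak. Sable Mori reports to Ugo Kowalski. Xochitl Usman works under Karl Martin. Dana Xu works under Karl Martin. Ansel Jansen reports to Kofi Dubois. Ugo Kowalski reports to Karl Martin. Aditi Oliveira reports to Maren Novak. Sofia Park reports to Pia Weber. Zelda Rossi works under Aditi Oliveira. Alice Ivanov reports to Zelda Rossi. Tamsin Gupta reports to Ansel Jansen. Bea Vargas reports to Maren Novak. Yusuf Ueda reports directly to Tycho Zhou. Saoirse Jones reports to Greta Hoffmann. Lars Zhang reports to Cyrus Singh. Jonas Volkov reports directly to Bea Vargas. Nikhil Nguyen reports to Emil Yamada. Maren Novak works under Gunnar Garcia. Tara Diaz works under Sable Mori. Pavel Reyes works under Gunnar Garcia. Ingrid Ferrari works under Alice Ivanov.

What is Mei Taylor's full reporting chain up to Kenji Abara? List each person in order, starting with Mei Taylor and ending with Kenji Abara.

Mei Taylor reports to Emil Yamada. Emil Yamada reports to Greta Hoffmann. Greta Hoffmann reports to Kenji Abara. Kenji Abara is at the top.

Mei Taylor -> Emil Yamada -> Greta Hoffmann -> Kenji Abara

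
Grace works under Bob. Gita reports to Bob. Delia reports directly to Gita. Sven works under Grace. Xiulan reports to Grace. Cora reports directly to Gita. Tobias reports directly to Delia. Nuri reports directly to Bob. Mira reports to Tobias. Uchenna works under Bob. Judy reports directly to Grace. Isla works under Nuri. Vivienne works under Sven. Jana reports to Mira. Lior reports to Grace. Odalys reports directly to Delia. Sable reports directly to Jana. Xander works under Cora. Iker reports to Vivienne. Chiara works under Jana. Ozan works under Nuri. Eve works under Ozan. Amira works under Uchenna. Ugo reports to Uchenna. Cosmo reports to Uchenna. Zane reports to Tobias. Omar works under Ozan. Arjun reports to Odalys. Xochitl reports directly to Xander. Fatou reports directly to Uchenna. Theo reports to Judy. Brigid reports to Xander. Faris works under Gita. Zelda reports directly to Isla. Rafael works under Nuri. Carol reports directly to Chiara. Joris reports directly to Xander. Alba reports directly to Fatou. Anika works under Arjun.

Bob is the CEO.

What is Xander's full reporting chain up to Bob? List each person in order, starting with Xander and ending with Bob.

Xander -> Cora -> Gita -> Bob

Xander reports to Cora. Cora reports to Gita. Gita reports to Bob. Bob is at the top.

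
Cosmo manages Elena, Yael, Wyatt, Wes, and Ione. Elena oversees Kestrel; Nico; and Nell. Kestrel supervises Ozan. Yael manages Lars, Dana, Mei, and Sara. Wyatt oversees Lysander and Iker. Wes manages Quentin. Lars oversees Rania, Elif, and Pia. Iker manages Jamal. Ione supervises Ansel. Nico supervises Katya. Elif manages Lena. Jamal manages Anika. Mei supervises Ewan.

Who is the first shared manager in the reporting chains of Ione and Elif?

Cosmo

Ione's chain of managers is Cosmo. Elif's chain of managers is Lars, Yael, Cosmo. The first manager that appears in both chains is Cosmo.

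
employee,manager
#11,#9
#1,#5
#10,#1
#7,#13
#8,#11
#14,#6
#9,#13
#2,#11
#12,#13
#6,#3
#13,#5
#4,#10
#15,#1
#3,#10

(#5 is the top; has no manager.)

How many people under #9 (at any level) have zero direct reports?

2

The people in #9's organization with no one reporting to them are #2, #8. That is 2.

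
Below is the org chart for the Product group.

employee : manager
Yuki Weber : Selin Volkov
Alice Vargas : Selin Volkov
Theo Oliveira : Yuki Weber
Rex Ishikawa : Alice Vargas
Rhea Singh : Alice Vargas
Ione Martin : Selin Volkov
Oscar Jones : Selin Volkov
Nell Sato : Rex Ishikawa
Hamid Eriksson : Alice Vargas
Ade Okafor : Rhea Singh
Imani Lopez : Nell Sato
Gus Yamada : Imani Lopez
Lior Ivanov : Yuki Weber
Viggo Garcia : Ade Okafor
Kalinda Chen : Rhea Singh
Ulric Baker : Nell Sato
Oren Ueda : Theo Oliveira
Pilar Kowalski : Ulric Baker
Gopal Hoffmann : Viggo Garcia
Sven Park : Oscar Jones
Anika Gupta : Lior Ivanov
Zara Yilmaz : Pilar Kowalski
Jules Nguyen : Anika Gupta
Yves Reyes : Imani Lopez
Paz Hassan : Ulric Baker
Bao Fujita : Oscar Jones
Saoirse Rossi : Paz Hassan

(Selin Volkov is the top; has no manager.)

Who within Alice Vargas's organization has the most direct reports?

Direct-report counts within Alice Vargas's organization: Alice Vargas has 3; Rhea Singh has 2; Ade Okafor has 1; Viggo Garcia has 1; Rex Ishikawa has 1; Nell Sato has 2; Ulric Baker has 2; Paz Hassan has 1; Pilar Kowalski has 1; Imani Lopez has 2. The largest is 3, held by Alice Vargas.

Alice Vargas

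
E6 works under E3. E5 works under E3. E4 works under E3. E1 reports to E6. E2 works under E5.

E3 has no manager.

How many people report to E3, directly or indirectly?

5

E3 directly manages E5, E6, E4. Under E5: E2 (1). Under E6: E1 (1). E4 has no reports. So E3's organization is 3 direct reports plus everyone under them: 2 + 2 + 1 = 5.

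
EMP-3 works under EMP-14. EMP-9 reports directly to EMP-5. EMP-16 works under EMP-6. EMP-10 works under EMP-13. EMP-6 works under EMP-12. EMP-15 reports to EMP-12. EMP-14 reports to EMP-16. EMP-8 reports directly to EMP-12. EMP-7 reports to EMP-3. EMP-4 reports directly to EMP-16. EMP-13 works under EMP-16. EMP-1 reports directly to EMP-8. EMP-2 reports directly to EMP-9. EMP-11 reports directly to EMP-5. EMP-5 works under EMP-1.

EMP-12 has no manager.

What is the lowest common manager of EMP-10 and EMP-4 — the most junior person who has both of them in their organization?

EMP-16

EMP-10's chain of managers is EMP-13, EMP-16, EMP-6, EMP-12. EMP-4's chain of managers is EMP-16, EMP-6, EMP-12. The first manager that appears in both chains is EMP-16.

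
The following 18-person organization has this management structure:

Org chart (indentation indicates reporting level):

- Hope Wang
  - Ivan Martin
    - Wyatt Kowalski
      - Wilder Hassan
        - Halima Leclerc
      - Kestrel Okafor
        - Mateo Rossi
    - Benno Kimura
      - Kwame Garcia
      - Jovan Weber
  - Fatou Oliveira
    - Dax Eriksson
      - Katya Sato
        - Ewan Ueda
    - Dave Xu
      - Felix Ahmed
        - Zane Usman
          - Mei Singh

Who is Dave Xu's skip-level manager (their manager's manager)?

Hope Wang

Dave Xu reports to Fatou Oliveira, and Fatou Oliveira reports to Hope Wang. So Dave Xu's skip-level manager is Hope Wang.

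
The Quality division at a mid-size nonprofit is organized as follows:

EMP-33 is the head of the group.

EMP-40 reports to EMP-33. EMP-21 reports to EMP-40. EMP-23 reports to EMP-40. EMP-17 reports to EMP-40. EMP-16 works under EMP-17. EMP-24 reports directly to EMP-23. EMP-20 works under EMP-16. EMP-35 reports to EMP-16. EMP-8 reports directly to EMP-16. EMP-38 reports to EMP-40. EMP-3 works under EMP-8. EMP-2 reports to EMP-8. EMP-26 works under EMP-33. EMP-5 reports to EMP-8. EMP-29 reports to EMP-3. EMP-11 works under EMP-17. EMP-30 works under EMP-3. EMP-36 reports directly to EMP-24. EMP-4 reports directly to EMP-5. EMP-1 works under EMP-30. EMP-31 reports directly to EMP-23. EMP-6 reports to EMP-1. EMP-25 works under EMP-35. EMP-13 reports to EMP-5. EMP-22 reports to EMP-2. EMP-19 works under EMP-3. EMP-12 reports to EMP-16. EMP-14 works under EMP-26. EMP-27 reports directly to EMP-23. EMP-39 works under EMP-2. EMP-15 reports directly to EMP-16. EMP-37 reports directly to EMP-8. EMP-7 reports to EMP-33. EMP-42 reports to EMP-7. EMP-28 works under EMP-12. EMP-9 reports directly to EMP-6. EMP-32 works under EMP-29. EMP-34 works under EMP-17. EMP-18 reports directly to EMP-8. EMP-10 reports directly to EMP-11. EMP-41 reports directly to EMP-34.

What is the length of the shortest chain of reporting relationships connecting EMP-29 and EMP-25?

5

EMP-29 is 3 levels below EMP-16, and EMP-25 is 2 levels below EMP-16 (their lowest common manager). The shortest path runs up from EMP-29 to EMP-16 and back down to EMP-25: 3 + 2 = 5 links.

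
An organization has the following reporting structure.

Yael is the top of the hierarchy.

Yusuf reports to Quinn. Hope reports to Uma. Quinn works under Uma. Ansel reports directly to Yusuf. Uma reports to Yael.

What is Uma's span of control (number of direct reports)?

Uma directly manages Hope, Quinn. That is 2 direct reports.

2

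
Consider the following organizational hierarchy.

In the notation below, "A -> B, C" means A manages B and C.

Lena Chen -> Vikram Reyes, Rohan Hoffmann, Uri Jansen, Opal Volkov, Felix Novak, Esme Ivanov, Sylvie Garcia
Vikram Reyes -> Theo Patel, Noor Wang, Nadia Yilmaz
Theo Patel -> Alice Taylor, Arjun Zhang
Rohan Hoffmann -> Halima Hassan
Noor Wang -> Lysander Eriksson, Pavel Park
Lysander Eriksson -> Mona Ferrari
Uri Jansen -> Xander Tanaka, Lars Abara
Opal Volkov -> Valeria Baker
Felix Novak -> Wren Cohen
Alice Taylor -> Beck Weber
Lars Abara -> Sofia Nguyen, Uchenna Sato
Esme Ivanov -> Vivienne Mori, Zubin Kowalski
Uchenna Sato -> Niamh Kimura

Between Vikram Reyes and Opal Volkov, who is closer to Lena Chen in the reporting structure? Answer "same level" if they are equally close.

Both Vikram Reyes and Opal Volkov are 1 level below Lena Chen.

same level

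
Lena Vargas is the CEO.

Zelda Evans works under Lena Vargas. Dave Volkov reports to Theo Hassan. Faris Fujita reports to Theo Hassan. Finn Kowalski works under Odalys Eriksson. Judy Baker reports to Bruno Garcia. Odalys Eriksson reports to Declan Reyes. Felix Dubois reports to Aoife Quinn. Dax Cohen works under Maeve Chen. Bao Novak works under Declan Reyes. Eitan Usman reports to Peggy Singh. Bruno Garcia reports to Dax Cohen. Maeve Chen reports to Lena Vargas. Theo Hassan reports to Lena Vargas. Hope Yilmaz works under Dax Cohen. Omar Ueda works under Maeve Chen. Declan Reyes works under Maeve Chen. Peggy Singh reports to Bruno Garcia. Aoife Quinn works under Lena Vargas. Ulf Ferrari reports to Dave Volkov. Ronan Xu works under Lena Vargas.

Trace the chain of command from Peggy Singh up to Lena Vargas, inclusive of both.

Peggy Singh -> Bruno Garcia -> Dax Cohen -> Maeve Chen -> Lena Vargas

Peggy Singh reports to Bruno Garcia. Bruno Garcia reports to Dax Cohen. Dax Cohen reports to Maeve Chen. Maeve Chen reports to Lena Vargas. Lena Vargas is at the top.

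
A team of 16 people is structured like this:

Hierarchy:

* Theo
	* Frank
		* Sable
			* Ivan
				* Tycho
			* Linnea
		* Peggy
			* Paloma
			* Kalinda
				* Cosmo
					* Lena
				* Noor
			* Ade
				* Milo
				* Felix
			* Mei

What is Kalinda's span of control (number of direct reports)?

Kalinda directly manages Cosmo, Noor. That is 2 direct reports.

2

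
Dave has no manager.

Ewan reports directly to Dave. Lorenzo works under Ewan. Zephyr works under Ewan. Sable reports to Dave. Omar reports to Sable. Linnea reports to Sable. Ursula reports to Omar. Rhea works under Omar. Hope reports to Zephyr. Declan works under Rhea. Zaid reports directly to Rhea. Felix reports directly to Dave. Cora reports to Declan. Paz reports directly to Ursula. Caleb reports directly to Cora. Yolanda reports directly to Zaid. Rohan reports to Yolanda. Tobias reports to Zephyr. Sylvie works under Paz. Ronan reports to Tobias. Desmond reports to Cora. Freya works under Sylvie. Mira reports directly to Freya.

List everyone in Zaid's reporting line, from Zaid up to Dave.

Zaid reports to Rhea. Rhea reports to Omar. Omar reports to Sable. Sable reports to Dave. Dave is at the top.

Zaid -> Rhea -> Omar -> Sable -> Dave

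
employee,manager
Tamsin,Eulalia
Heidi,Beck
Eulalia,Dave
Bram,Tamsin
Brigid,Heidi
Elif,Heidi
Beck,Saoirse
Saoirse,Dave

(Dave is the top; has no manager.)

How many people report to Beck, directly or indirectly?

3

Beck directly manages Heidi. Under Heidi: Brigid, Elif (2). That's 3 in total.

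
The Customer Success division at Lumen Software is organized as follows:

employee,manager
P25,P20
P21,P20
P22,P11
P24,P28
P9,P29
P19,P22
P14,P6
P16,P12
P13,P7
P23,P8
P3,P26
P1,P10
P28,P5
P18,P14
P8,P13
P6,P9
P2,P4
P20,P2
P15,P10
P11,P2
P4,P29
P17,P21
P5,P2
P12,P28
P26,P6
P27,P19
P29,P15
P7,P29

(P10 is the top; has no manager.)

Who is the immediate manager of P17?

P21

P17 reports directly to P21.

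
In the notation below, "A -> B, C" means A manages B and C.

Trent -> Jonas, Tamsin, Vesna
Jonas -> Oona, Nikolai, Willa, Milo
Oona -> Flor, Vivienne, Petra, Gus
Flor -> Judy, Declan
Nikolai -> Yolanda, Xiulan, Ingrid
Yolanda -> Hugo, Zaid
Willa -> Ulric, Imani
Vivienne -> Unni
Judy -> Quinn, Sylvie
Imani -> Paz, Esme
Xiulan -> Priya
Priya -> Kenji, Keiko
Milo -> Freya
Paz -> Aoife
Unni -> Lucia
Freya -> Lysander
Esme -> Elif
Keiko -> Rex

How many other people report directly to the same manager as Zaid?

Zaid reports to Yolanda. Yolanda's other direct reports are Hugo — 1 peer.

1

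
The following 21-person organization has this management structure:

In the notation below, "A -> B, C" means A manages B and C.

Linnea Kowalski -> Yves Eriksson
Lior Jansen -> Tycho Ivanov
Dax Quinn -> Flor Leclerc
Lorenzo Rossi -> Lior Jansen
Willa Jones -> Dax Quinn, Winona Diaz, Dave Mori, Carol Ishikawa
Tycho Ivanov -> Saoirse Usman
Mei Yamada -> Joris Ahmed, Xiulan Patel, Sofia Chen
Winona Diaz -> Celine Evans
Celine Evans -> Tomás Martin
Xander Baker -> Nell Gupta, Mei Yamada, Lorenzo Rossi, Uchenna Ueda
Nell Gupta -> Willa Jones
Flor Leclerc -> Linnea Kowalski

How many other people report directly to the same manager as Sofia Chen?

2

Sofia Chen reports to Mei Yamada. Mei Yamada's other direct reports are Joris Ahmed, Xiulan Patel — 2 peers.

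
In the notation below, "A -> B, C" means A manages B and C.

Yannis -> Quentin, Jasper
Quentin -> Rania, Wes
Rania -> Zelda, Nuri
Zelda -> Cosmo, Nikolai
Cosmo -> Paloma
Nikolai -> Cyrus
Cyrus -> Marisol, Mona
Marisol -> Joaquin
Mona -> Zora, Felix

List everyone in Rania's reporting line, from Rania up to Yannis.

Rania reports to Quentin. Quentin reports to Yannis. Yannis is at the top.

Rania -> Quentin -> Yannis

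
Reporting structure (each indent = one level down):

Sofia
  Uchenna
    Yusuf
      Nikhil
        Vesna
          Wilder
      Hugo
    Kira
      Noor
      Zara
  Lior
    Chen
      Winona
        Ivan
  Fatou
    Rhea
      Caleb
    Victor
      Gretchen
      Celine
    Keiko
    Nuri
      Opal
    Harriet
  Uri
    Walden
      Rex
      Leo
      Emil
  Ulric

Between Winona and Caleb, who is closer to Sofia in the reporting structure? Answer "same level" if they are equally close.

Both Winona and Caleb are 3 levels below Sofia.

same level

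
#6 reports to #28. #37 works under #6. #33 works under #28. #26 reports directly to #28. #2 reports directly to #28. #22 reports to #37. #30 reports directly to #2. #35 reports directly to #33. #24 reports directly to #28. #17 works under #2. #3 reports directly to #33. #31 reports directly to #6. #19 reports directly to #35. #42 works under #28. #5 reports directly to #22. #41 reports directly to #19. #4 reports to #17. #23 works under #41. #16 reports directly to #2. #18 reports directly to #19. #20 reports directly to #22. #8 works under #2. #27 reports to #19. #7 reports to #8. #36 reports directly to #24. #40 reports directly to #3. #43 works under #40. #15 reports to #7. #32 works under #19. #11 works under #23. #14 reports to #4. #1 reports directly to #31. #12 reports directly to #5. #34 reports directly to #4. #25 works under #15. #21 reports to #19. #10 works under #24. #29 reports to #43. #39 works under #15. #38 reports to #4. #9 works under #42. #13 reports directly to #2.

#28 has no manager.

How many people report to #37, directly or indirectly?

#37 directly manages #22. Under #22: #20, #5, #12 (3). That's 4 in total.

4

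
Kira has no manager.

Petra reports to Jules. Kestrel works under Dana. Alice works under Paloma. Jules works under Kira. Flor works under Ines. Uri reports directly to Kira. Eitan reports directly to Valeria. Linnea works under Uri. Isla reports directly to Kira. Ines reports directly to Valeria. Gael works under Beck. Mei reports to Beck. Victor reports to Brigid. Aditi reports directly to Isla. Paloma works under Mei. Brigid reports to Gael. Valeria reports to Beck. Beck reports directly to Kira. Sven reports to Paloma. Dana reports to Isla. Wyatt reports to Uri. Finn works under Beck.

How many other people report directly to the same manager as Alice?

1

Alice reports to Paloma. Paloma's other direct reports are Sven — 1 peer.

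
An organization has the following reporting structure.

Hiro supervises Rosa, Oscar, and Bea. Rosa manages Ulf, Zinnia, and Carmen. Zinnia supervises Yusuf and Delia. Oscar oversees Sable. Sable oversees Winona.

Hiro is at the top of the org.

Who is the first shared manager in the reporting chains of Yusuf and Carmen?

Rosa

Yusuf's chain of managers is Zinnia, Rosa, Hiro. Carmen's chain of managers is Rosa, Hiro. The first manager that appears in both chains is Rosa.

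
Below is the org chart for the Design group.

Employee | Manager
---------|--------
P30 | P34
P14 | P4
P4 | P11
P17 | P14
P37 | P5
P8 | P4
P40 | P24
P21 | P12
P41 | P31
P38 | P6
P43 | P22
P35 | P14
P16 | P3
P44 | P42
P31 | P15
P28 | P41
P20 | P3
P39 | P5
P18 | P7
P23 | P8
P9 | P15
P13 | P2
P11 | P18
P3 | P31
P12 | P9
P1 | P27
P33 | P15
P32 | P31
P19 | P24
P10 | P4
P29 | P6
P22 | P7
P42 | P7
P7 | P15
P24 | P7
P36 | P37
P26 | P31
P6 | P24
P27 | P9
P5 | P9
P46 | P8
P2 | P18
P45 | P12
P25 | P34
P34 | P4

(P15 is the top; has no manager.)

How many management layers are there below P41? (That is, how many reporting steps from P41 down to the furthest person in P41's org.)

1

The longest chain under P41 runs P41 → P28, which is 1 level below P41.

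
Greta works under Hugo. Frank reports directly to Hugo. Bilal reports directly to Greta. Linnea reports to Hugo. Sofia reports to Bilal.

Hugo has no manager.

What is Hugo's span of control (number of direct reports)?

Hugo directly manages Greta, Frank, Linnea. That is 3 direct reports.

3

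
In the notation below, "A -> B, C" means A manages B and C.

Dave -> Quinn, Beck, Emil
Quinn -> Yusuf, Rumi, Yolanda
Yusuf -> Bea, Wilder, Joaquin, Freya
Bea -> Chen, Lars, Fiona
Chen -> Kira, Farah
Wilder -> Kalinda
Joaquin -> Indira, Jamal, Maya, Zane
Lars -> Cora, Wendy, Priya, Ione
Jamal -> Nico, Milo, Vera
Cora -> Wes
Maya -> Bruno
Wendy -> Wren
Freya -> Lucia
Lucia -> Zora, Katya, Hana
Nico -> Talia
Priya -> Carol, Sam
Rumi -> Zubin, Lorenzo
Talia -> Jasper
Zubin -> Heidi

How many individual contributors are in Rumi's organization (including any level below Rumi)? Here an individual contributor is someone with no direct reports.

The people in Rumi's organization with no one reporting to them are Lorenzo, Heidi. That is 2.

2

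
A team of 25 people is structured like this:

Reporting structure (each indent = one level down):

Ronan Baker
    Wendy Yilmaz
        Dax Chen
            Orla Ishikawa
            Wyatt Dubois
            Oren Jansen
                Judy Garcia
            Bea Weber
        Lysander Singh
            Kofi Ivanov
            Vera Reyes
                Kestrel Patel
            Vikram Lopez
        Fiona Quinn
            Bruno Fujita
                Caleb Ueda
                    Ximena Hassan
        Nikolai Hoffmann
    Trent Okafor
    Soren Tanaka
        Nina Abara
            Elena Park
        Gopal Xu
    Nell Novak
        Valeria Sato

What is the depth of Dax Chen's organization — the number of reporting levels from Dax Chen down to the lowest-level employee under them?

2

The longest chain under Dax Chen runs Dax Chen → Oren Jansen → Judy Garcia, which is 2 levels below Dax Chen.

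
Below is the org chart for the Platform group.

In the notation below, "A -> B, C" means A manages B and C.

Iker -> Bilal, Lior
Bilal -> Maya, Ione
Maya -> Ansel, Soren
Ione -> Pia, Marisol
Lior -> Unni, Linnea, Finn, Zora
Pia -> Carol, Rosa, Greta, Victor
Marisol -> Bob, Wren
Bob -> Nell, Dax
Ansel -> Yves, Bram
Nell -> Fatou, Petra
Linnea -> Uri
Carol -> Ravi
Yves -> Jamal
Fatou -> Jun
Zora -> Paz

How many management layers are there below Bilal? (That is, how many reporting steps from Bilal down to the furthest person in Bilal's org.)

The longest chain under Bilal runs Bilal → Ione → Marisol → Bob → Nell → Fatou → Jun, which is 6 levels below Bilal.

6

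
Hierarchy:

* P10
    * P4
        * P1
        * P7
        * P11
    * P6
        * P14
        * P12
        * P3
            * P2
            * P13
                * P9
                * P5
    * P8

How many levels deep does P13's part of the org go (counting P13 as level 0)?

1

The longest chain under P13 runs P13 → P5, which is 1 level below P13.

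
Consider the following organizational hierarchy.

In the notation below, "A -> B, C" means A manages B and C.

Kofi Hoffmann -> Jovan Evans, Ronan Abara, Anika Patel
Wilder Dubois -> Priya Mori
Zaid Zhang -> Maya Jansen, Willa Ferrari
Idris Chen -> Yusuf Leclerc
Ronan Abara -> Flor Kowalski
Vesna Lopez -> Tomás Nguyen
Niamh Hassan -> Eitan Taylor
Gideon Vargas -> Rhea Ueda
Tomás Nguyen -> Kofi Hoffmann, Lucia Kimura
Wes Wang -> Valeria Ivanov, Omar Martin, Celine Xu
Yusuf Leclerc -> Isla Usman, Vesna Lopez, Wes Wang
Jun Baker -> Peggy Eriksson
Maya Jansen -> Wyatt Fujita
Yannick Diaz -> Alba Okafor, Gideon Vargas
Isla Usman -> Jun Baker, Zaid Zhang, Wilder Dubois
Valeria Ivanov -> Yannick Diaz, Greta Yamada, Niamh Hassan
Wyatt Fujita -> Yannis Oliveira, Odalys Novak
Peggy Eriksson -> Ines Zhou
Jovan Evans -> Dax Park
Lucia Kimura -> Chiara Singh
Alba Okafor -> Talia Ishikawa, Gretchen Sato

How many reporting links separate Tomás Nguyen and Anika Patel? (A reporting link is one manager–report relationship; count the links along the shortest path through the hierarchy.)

Anika Patel is in Tomás Nguyen's organization: the chain from Anika Patel up to Tomás Nguyen is Anika Patel → Kofi Hoffmann → Tomás Nguyen, which is 2 links.

2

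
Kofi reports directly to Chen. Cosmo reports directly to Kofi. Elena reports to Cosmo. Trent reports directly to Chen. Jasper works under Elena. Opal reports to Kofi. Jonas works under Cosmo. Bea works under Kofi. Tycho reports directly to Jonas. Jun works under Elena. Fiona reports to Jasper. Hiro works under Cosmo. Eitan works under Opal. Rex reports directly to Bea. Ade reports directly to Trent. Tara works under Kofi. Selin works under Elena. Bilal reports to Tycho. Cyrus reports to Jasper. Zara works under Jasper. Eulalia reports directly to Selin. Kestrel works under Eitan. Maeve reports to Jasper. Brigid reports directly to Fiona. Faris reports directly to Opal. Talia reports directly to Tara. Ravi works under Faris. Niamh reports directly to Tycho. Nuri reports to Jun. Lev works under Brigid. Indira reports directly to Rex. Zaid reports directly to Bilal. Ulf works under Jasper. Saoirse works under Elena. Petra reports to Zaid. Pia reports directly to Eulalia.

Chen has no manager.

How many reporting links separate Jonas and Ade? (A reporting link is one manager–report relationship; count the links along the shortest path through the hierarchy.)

Jonas is 3 levels below Chen, and Ade is 2 levels below Chen (their lowest common manager). The shortest path runs up from Jonas to Chen and back down to Ade: 3 + 2 = 5 links.

5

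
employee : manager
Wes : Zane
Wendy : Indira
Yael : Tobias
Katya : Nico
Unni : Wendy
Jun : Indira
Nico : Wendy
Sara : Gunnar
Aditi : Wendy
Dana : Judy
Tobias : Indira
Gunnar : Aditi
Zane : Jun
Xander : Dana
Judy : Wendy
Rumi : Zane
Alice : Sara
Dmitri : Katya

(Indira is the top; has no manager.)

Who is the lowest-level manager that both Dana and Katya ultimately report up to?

Wendy

Dana's chain of managers is Judy, Wendy, Indira. Katya's chain of managers is Nico, Wendy, Indira. The first manager that appears in both chains is Wendy.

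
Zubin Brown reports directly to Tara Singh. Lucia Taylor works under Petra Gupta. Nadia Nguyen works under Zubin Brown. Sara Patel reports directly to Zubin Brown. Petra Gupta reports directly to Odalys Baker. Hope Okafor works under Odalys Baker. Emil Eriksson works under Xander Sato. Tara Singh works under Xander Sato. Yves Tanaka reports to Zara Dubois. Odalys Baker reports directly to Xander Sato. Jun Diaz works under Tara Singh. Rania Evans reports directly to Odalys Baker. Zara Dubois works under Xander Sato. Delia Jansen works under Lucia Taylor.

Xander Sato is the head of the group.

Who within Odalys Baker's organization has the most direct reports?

Direct-report counts within Odalys Baker's organization: Odalys Baker has 3; Petra Gupta has 1; Lucia Taylor has 1. The largest is 3, held by Odalys Baker.

Odalys Baker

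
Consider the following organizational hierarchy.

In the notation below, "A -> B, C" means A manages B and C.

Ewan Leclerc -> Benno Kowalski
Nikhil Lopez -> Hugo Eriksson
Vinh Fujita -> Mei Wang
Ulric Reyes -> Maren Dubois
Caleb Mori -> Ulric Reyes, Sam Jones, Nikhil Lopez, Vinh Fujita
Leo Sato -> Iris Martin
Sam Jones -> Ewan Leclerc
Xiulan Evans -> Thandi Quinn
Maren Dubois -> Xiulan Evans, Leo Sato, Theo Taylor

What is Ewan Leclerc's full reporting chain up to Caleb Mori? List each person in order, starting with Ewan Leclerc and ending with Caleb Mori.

Ewan Leclerc reports to Sam Jones. Sam Jones reports to Caleb Mori. Caleb Mori is at the top.

Ewan Leclerc -> Sam Jones -> Caleb Mori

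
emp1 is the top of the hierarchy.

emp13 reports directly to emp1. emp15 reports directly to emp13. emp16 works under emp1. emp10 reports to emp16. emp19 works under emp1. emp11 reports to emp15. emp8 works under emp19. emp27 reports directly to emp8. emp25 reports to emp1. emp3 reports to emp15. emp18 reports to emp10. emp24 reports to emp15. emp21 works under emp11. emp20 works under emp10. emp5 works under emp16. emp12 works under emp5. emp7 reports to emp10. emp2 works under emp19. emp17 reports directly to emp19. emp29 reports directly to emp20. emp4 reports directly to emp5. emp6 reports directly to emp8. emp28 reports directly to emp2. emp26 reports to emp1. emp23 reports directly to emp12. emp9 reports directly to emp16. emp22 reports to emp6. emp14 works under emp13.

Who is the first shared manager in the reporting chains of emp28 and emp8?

emp19

emp28's chain of managers is emp2, emp19, emp1. emp8's chain of managers is emp19, emp1. The first manager that appears in both chains is emp19.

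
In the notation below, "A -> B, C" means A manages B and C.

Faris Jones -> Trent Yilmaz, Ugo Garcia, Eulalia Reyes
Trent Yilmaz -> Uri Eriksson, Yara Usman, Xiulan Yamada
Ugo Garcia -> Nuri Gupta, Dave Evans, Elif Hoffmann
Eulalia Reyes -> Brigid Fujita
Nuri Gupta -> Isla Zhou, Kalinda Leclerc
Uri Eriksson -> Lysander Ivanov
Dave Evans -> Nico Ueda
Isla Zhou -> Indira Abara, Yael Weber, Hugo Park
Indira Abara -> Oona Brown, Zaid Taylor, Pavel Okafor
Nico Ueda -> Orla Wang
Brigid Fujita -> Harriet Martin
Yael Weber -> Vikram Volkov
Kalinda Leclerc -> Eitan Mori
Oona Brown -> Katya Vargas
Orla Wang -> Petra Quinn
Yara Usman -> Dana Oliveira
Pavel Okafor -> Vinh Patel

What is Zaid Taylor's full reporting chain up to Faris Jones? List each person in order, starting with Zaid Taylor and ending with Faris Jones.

Zaid Taylor reports to Indira Abara. Indira Abara reports to Isla Zhou. Isla Zhou reports to Nuri Gupta. Nuri Gupta reports to Ugo Garcia. Ugo Garcia reports to Faris Jones. Faris Jones is at the top.

Zaid Taylor -> Indira Abara -> Isla Zhou -> Nuri Gupta -> Ugo Garcia -> Faris Jones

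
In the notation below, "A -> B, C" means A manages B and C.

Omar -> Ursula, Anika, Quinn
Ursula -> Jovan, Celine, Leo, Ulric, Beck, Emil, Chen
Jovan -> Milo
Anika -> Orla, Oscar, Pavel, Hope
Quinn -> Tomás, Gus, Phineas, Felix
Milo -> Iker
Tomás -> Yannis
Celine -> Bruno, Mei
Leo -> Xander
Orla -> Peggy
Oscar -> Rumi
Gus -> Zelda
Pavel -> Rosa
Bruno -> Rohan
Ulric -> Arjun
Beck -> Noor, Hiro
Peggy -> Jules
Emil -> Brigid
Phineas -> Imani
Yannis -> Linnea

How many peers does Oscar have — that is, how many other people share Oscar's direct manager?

3

Oscar reports to Anika. Anika's other direct reports are Orla, Pavel, Hope — 3 peers.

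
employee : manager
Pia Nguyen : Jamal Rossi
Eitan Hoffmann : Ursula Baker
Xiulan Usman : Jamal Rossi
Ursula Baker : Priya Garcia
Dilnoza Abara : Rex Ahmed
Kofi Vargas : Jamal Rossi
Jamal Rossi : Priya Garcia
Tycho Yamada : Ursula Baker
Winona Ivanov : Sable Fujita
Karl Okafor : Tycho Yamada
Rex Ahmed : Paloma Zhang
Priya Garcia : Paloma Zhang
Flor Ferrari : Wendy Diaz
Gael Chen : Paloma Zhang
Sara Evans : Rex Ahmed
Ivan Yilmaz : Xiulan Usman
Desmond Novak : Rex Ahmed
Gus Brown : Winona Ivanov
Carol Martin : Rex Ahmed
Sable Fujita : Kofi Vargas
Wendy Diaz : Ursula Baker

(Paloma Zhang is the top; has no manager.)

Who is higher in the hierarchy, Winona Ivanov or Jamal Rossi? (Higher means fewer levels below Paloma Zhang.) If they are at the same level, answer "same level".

Winona Ivanov is 5 levels below Paloma Zhang; Jamal Rossi is 2. Jamal Rossi is higher.

Jamal Rossi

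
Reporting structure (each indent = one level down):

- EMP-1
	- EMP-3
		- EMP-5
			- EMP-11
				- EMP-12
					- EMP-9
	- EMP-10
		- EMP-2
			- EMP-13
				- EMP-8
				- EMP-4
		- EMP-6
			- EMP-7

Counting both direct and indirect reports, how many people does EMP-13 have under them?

EMP-13 directly manages EMP-8, EMP-4. EMP-8 has no reports. EMP-4 has no reports. So EMP-13's organization is 2 direct reports plus everyone under them: 1 + 1 = 2.

2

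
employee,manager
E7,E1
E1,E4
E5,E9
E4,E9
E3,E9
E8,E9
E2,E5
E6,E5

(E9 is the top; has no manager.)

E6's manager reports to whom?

E9

E6 reports to E5, and E5 reports to E9. So E6's skip-level manager is E9.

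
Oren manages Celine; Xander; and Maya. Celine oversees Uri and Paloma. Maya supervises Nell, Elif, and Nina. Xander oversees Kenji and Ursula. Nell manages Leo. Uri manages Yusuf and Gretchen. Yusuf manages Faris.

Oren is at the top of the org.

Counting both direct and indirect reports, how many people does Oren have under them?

14

Oren directly manages Celine, Maya, Xander. Under Celine: Paloma, Uri, Gretchen, Yusuf, Faris (5). Under Maya: Elif, Nina, Nell, Leo (4). Under Xander: Kenji, Ursula (2). So Oren's organization is 3 direct reports plus everyone under them: 6 + 5 + 3 = 14.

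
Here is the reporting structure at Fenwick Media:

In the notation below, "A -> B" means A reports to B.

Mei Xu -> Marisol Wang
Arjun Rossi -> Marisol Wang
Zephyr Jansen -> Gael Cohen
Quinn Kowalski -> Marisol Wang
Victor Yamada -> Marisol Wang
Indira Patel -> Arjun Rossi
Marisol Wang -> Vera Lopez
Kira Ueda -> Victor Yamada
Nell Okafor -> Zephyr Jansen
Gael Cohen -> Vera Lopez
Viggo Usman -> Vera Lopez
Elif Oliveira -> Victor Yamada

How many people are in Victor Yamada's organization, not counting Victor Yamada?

Victor Yamada directly manages Elif Oliveira, Kira Ueda. Elif Oliveira has no reports. Kira Ueda has no reports. So Victor Yamada's organization is 2 direct reports plus everyone under them: 1 + 1 = 2.

2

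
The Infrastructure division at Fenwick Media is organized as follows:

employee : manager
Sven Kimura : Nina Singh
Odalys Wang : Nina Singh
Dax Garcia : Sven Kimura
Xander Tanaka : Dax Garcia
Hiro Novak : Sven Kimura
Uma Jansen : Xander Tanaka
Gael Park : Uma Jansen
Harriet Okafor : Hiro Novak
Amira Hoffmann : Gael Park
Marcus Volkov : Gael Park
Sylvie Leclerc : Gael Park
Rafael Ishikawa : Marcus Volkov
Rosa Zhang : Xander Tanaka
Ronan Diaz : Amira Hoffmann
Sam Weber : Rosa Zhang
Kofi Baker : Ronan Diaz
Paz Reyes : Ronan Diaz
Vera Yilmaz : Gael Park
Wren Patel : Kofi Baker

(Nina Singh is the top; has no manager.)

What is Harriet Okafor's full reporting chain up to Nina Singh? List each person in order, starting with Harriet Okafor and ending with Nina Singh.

Harriet Okafor reports to Hiro Novak. Hiro Novak reports to Sven Kimura. Sven Kimura reports to Nina Singh. Nina Singh is at the top.

Harriet Okafor -> Hiro Novak -> Sven Kimura -> Nina Singh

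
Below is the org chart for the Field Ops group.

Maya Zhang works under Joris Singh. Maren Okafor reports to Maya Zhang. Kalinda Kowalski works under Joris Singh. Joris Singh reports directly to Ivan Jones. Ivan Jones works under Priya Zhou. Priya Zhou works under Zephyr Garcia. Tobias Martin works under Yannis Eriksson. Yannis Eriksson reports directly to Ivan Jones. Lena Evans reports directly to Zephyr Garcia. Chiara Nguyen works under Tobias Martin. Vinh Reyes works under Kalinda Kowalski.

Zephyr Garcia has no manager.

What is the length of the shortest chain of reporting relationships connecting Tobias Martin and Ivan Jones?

Tobias Martin is in Ivan Jones's organization: the chain from Tobias Martin up to Ivan Jones is Tobias Martin → Yannis Eriksson → Ivan Jones, which is 2 links.

2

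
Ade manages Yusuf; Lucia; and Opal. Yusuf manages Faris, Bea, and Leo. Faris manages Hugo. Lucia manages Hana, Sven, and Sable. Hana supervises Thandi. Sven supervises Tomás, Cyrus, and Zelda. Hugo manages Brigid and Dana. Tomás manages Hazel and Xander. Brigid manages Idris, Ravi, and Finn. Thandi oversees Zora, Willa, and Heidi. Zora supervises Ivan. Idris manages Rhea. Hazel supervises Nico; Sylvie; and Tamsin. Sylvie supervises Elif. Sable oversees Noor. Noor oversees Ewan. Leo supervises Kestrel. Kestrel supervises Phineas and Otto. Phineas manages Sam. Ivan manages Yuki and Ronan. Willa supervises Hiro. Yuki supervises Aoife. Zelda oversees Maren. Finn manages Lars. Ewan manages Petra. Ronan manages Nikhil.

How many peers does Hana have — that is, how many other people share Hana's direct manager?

2

Hana reports to Lucia. Lucia's other direct reports are Sven, Sable — 2 peers.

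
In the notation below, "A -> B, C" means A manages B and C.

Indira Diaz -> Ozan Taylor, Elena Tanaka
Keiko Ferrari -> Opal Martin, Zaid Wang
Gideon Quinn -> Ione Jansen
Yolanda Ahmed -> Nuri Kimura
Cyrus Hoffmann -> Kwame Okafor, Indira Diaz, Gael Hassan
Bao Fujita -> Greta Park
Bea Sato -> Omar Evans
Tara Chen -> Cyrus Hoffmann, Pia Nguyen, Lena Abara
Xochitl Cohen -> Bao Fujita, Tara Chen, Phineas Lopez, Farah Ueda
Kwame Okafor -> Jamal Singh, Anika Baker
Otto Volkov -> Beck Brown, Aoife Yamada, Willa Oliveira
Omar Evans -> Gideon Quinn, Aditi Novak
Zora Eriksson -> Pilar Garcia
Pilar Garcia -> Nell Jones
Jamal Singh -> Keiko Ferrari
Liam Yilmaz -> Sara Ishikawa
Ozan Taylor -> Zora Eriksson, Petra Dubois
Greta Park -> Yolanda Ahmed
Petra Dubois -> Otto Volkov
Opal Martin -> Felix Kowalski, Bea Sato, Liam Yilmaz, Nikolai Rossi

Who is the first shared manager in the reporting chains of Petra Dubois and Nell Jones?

Ozan Taylor

Petra Dubois's chain of managers is Ozan Taylor, Indira Diaz, Cyrus Hoffmann, Tara Chen, Xochitl Cohen. Nell Jones's chain of managers is Pilar Garcia, Zora Eriksson, Ozan Taylor, Indira Diaz, Cyrus Hoffmann, Tara Chen, Xochitl Cohen. The first manager that appears in both chains is Ozan Taylor.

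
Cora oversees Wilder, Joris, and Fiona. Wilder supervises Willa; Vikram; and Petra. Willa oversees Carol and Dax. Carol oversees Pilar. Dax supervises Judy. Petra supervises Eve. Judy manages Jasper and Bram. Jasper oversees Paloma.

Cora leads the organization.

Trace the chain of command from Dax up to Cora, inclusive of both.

Dax -> Willa -> Wilder -> Cora

Dax reports to Willa. Willa reports to Wilder. Wilder reports to Cora. Cora is at the top.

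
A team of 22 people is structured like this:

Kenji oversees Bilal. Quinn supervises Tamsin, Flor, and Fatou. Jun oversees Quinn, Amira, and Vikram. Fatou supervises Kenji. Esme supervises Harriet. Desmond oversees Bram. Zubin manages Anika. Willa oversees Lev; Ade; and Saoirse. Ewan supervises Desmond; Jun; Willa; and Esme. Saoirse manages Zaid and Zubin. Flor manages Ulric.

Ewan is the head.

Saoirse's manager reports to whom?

Saoirse reports to Willa, and Willa reports to Ewan. So Saoirse's skip-level manager is Ewan.

Ewan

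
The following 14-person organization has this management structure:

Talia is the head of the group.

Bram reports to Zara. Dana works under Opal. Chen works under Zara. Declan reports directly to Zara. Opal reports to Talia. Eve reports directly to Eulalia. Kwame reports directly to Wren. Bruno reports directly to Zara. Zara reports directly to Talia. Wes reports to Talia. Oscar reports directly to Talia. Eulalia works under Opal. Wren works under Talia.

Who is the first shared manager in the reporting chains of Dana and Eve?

Dana's chain of managers is Opal, Talia. Eve's chain of managers is Eulalia, Opal, Talia. The first manager that appears in both chains is Opal.

Opal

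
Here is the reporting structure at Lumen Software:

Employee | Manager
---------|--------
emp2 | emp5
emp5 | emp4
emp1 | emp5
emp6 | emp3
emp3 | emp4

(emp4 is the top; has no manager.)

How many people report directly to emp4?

emp4 directly manages emp5, emp3. That is 2 direct reports.

2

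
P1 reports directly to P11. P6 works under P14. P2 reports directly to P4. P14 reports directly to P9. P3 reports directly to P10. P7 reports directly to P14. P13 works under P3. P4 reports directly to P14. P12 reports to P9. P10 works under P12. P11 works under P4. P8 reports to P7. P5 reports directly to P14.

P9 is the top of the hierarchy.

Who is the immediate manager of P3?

P3 reports directly to P10.

P10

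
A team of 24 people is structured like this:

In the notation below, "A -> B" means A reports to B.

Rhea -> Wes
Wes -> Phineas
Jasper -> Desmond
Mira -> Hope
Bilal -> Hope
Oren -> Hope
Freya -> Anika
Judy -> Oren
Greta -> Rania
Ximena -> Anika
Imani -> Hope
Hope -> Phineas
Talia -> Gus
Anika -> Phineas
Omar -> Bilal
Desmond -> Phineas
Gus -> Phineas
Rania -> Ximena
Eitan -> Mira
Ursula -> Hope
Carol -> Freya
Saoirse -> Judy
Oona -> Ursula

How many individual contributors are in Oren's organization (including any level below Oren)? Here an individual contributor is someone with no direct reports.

The only person in Oren's organization with no one reporting to them is Saoirse. That is 1.

1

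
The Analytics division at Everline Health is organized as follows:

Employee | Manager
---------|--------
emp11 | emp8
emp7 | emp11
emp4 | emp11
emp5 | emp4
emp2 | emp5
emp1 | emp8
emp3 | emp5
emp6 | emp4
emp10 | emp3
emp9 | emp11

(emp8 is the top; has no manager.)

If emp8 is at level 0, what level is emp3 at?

Chain from emp3 up to emp8: emp3 → emp5 → emp4 → emp11 → emp8. That is 4 steps up, so emp3 is 4 levels below emp8.

4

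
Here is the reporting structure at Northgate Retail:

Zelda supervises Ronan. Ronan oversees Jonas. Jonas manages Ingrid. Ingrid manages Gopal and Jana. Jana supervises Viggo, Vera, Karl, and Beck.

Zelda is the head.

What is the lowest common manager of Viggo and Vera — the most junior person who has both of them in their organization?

Jana

Viggo's chain of managers is Jana, Ingrid, Jonas, Ronan, Zelda. Vera's chain of managers is Jana, Ingrid, Jonas, Ronan, Zelda. The first manager that appears in both chains is Jana.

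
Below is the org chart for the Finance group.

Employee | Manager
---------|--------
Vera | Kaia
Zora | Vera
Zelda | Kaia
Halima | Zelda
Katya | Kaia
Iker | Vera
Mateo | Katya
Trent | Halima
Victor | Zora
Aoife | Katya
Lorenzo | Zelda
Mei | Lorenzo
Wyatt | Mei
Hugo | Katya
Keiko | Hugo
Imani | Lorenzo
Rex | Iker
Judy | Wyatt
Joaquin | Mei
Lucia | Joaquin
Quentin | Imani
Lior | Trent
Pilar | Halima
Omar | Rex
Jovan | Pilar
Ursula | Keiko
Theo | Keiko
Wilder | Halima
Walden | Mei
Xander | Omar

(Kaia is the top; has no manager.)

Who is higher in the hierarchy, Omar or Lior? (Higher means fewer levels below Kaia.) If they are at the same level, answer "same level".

same level

Both Omar and Lior are 4 levels below Kaia.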